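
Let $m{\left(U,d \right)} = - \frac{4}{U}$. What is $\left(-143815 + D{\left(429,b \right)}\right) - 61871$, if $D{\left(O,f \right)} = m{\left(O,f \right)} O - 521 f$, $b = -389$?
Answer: $-3021$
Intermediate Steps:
$D{\left(O,f \right)} = -4 - 521 f$ ($D{\left(O,f \right)} = - \frac{4}{O} O - 521 f = -4 - 521 f$)
$\left(-143815 + D{\left(429,b \right)}\right) - 61871 = \left(-143815 - -202665\right) - 61871 = \left(-143815 + \left(-4 + 202669\right)\right) - 61871 = \left(-143815 + 202665\right) - 61871 = 58850 - 61871 = -3021$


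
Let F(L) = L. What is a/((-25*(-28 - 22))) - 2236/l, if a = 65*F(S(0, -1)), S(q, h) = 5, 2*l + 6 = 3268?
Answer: -90597/81550 ≈ -1.1109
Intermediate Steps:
l = 1631 (l = -3 + (1/2)*3268 = -3 + 1634 = 1631)
a = 325 (a = 65*5 = 325)
a/((-25*(-28 - 22))) - 2236/l = 325/((-25*(-28 - 22))) - 2236/1631 = 325/((-25*(-50))) - 2236*1/1631 = 325/1250 - 2236/1631 = 325*(1/1250) - 2236/1631 = 13/50 - 2236/1631 = -90597/81550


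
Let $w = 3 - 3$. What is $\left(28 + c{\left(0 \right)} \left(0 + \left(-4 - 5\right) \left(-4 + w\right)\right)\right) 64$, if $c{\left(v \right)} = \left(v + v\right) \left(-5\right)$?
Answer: $1792$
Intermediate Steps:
$w = 0$
$c{\left(v \right)} = - 10 v$ ($c{\left(v \right)} = 2 v \left(-5\right) = - 10 v$)
$\left(28 + c{\left(0 \right)} \left(0 + \left(-4 - 5\right) \left(-4 + w\right)\right)\right) 64 = \left(28 + \left(-10\right) 0 \left(0 + \left(-4 - 5\right) \left(-4 + 0\right)\right)\right) 64 = \left(28 + 0 \left(0 - -36\right)\right) 64 = \left(28 + 0 \left(0 + 36\right)\right) 64 = \left(28 + 0 \cdot 36\right) 64 = \left(28 + 0\right) 64 = 28 \cdot 64 = 1792$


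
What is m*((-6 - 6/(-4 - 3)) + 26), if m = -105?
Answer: -2190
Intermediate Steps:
m*((-6 - 6/(-4 - 3)) + 26) = -105*((-6 - 6/(-4 - 3)) + 26) = -105*((-6 - 6/(-7)) + 26) = -105*((-6 - ⅐*(-6)) + 26) = -105*((-6 + 6/7) + 26) = -105*(-36/7 + 26) = -105*146/7 = -2190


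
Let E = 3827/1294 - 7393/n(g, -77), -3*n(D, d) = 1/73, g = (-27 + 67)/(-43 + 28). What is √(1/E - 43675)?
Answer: 7*I*√156493609036028019509/419015305 ≈ 208.99*I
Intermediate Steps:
g = -8/3 (g = 40/(-15) = 40*(-1/15) = -8/3 ≈ -2.6667)
n(D, d) = -1/219 (n(D, d) = -⅓/73 = -⅓*1/73 = -1/219)
E = 2095076525/1294 (E = 3827/1294 - 7393/(-1/219) = 3827*(1/1294) - 7393*(-219) = 3827/1294 + 1619067 = 2095076525/1294 ≈ 1.6191e+6)
√(1/E - 43675) = √(1/(2095076525/1294) - 43675) = √(1294/2095076525 - 43675) = √(-91502467228081/2095076525) = 7*I*√156493609036028019509/419015305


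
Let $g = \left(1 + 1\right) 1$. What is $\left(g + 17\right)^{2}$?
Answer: $361$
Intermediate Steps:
$g = 2$ ($g = 2 \cdot 1 = 2$)
$\left(g + 17\right)^{2} = \left(2 + 17\right)^{2} = 19^{2} = 361$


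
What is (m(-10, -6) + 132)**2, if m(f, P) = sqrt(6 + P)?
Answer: 17424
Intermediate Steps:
(m(-10, -6) + 132)**2 = (sqrt(6 - 6) + 132)**2 = (sqrt(0) + 132)**2 = (0 + 132)**2 = 132**2 = 17424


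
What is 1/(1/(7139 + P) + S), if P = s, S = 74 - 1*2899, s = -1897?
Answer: -5242/14808649 ≈ -0.00035398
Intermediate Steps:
S = -2825 (S = 74 - 2899 = -2825)
P = -1897
1/(1/(7139 + P) + S) = 1/(1/(7139 - 1897) - 2825) = 1/(1/5242 - 2825) = 1/(-14808649/5242) = -5242/14808649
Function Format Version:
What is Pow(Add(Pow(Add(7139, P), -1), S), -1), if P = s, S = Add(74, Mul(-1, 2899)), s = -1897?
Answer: Rational(-5242, 14808649) ≈ -0.00035398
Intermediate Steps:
S = -2825 (S = Add(74, -2899) = -2825)
P = -1897
Pow(Add(Pow(Add(7139, P), -1), S), -1) = Pow(Add(Pow(Add(7139, -1897), -1), -2825), -1) = Pow(Add(Pow(5242, -1), -2825), -1) = Pow(Add(Rational(1, 5242), -2825), -1) = Pow(Rational(-14808649, 5242), -1) = Rational(-5242, 14808649)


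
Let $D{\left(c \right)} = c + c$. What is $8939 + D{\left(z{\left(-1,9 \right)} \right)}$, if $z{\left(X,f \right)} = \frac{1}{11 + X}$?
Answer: $\frac{44696}{5} \approx 8939.2$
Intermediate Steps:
$D{\left(c \right)} = 2 c$
$8939 + D{\left(z{\left(-1,9 \right)} \right)} = 8939 + \frac{2}{11 - 1} = 8939 + \frac{2}{10} = 8939 + 2 \cdot \frac{1}{10} = 8939 + \frac{1}{5} = \frac{44696}{5}$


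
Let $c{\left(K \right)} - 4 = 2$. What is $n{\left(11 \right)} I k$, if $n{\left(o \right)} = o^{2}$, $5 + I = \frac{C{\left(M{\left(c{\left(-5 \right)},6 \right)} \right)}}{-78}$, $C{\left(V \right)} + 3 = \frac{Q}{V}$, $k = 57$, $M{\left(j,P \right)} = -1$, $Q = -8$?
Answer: $- \frac{908105}{26} \approx -34927.0$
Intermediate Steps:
$c{\left(K \right)} = 6$ ($c{\left(K \right)} = 4 + 2 = 6$)
$C{\left(V \right)} = -3 - \frac{8}{V}$
$I = - \frac{395}{78}$ ($I = -5 + \frac{-3 - \frac{8}{-1}}{-78} = -5 + \left(-3 - -8\right) \left(- \frac{1}{78}\right) = -5 + \left(-3 + 8\right) \left(- \frac{1}{78}\right) = -5 + 5 \left(- \frac{1}{78}\right) = -5 - \frac{5}{78} = - \frac{395}{78} \approx -5.0641$)
$n{\left(11 \right)} I k = 11^{2} \left(- \frac{395}{78}\right) 57 = 121 \left(- \frac{395}{78}\right) 57 = \left(- \frac{47795}{78}\right) 57 = - \frac{908105}{26}$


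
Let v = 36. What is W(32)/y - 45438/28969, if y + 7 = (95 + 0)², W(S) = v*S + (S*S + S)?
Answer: -57632722/43540407 ≈ -1.3237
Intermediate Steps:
W(S) = S² + 37*S (W(S) = 36*S + (S*S + S) = 36*S + (S² + S) = 36*S + (S + S²) = S² + 37*S)
y = 9018 (y = -7 + (95 + 0)² = -7 + 95² = -7 + 9025 = 9018)
W(32)/y - 45438/28969 = (32*(37 + 32))/9018 - 45438/28969 = (32*69)*(1/9018) - 45438*1/28969 = 2208*(1/9018) - 45438/28969 = 368/1503 - 45438/28969 = -57632722/43540407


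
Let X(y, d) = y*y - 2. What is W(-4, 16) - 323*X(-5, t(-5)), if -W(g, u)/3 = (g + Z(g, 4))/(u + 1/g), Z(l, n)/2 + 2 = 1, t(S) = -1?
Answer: -51995/7 ≈ -7427.9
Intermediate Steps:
Z(l, n) = -2 (Z(l, n) = -4 + 2*1 = -4 + 2 = -2)
X(y, d) = -2 + y² (X(y, d) = y² - 2 = -2 + y²)
W(g, u) = -3*(-2 + g)/(u + 1/g) (W(g, u) = -3*(g - 2)/(u + 1/g) = -3*(-2 + g)/(u + 1/g))
W(-4, 16) - 323*X(-5, t(-5)) = 3*(-4)*(2 - 1*(-4))/(1 - 4*16) - 323*(-2 + (-5)²) = 3*(-4)*(2 + 4)/(1 - 64) - 323*(-2 + 25) = 3*(-4)*6/(-63) - 323*23 = 3*(-4)*(-1/63)*6 - 7429 = 8/7 - 7429 = -51995/7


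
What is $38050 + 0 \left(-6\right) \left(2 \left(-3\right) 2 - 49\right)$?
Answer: $38050$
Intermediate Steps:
$38050 + 0 \left(-6\right) \left(2 \left(-3\right) 2 - 49\right) = 38050 + 0 \left(\left(-6\right) 2 - 49\right) = 38050 + 0 \left(-12 - 49\right) = 38050 + 0 \left(-61\right) = 38050 + 0 = 38050$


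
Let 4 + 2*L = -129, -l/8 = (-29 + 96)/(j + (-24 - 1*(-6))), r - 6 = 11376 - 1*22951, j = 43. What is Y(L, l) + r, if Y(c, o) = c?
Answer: -23271/2 ≈ -11636.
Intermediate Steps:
r = -11569 (r = 6 + (11376 - 1*22951) = 6 + (11376 - 22951) = 6 - 11575 = -11569)
l = -536/25 (l = -8*(-29 + 96)/(43 + (-24 - 1*(-6))) = -536/(43 + (-24 + 6)) = -536/(43 - 18) = -536/25 ≈ -21.440)
L = -133/2 (L = -2 + (½)*(-129) = -2 - 129/2 = -133/2 ≈ -66.500)
Y(L, l) + r = -133/2 - 11569 = -23271/2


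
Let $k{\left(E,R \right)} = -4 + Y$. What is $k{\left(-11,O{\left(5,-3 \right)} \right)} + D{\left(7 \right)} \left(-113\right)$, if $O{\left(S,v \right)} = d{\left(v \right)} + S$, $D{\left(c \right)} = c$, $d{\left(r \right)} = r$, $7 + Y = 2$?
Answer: $-800$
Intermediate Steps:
$Y = -5$ ($Y = -7 + 2 = -5$)
$O{\left(S,v \right)} = S + v$ ($O{\left(S,v \right)} = v + S = S + v$)
$k{\left(E,R \right)} = -9$ ($k{\left(E,R \right)} = -4 - 5 = -9$)
$k{\left(-11,O{\left(5,-3 \right)} \right)} + D{\left(7 \right)} \left(-113\right) = -9 + 7 \left(-113\right) = -9 - 791 = -800$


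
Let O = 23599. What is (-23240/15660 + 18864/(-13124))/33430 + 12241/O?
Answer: 105110982041764/202673967536511 ≈ 0.51862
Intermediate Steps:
(-23240/15660 + 18864/(-13124))/33430 + 12241/O = (-23240/15660 + 18864/(-13124))/33430 + 12241/23599 = (-23240*1/15660 + 18864*(-1/13124))*(1/33430) + 12241*(1/23599) = (-1162/783 - 4716/3281)*(1/33430) + 12241/23599 = -7505150/2569023*1/33430 + 12241/23599 = -750515/8588243889 + 12241/23599 = 105110982041764/202673967536511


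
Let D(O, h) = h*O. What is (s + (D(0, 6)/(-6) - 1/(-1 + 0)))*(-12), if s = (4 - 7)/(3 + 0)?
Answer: 0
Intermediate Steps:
D(O, h) = O*h
s = -1 (s = -3/3 = -3*⅓ = -1)
(s + (D(0, 6)/(-6) - 1/(-1 + 0)))*(-12) = (-1 + ((0*6)/(-6) - 1/(-1 + 0)))*(-12) = (-1 + (0*(-⅙) - 1/(-1)))*(-12) = (-1 + (0 - 1*(-1)))*(-12) = (-1 + (0 + 1))*(-12) = (-1 + 1)*(-12) = 0*(-12) = 0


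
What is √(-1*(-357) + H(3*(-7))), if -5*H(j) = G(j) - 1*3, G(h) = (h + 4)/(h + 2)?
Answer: √129029/19 ≈ 18.906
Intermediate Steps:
G(h) = (4 + h)/(2 + h)
H(j) = ⅗ - (4 + j)/(5*(2 + j)) (H(j) = -((4 + j)/(2 + j) - 1*3)/5 = -((4 + j)/(2 + j) - 3)/5 = -(-3 + (4 + j)/(2 + j))/5 = ⅗ - (4 + j)/(5*(2 + j)))
√(-1*(-357) + H(3*(-7))) = √(-1*(-357) + 2*(1 + 3*(-7))/(5*(2 + 3*(-7)))) = √(357 + 2*(1 - 21)/(5*(2 - 21))) = √(357 + (⅖)*(-20)/(-19)) = √(357 + (⅖)*(-1/19)*(-20)) = √(357 + 8/19) = √(6791/19) = √129029/19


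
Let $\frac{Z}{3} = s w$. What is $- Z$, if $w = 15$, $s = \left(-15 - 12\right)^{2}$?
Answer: $-32805$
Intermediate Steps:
$s = 729$ ($s = \left(-27\right)^{2} = 729$)
$Z = 32805$ ($Z = 3 \cdot 729 \cdot 15 = 3 \cdot 10935 = 32805$)
$- Z = \left(-1\right) 32805 = -32805$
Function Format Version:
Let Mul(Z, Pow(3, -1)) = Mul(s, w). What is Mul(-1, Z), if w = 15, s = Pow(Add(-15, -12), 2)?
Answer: -32805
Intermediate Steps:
s = 729 (s = Pow(-27, 2) = 729)
Z = 32805 (Z = Mul(3, Mul(729, 15)) = Mul(3, 10935) = 32805)
Mul(-1, Z) = Mul(-1, 32805) = -32805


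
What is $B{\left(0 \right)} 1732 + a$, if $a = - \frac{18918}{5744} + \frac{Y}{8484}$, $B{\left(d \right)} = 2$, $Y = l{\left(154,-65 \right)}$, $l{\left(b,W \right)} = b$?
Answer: $\frac{3011577943}{870216} \approx 3460.7$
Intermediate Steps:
$Y = 154$
$a = - \frac{2850281}{870216}$ ($a = - \frac{18918}{5744} + \frac{154}{8484} = \left(-18918\right) \frac{1}{5744} + 154 \cdot \frac{1}{8484} = - \frac{9459}{2872} + \frac{11}{606} = - \frac{2850281}{870216} \approx -3.2754$)
$B{\left(0 \right)} 1732 + a = 2 \cdot 1732 - \frac{2850281}{870216} = 3464 - \frac{2850281}{870216} = \frac{3011577943}{870216}$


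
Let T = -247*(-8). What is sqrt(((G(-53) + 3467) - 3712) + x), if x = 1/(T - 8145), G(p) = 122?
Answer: 2*I*sqrt(1170240793)/6169 ≈ 11.091*I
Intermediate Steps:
T = 1976
x = -1/6169 (x = 1/(1976 - 8145) = 1/(-6169) = -1/6169 ≈ -0.00016210)
sqrt(((G(-53) + 3467) - 3712) + x) = sqrt(((122 + 3467) - 3712) - 1/6169) = sqrt((3589 - 3712) - 1/6169) = sqrt(-123 - 1/6169) = sqrt(-758788/6169) = 2*I*sqrt(1170240793)/6169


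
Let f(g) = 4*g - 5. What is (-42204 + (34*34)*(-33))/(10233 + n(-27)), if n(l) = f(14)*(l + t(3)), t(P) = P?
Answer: -8928/1001 ≈ -8.9191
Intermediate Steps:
f(g) = -5 + 4*g
n(l) = 153 + 51*l (n(l) = (-5 + 4*14)*(l + 3) = (-5 + 56)*(3 + l) = 51*(3 + l) = 153 + 51*l)
(-42204 + (34*34)*(-33))/(10233 + n(-27)) = (-42204 + (34*34)*(-33))/(10233 + (153 + 51*(-27))) = (-42204 + 1156*(-33))/(10233 + (153 - 1377)) = (-42204 - 38148)/(10233 - 1224) = -80352/9009 = -80352*1/9009 = -8928/1001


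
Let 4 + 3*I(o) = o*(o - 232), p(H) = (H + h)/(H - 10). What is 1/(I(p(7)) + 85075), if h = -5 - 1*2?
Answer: 3/255221 ≈ 1.1755e-5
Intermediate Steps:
h = -7 (h = -5 - 2 = -7)
p(H) = (-7 + H)/(-10 + H) (p(H) = (H - 7)/(H - 10) = (-7 + H)/(-10 + H))
I(o) = -4/3 + o*(-232 + o)/3 (I(o) = -4/3 + (o*(o - 232))/3 = -4/3 + (o*(-232 + o))/3 = -4/3 + o*(-232 + o)/3)
1/(I(p(7)) + 85075) = 1/((-4/3 - 232*(-7 + 7)/(3*(-10 + 7)) + ((-7 + 7)/(-10 + 7))²/3) + 85075) = 1/((-4/3 - 232*0/(3*(-3)) + (0/(-3))²/3) + 85075) = 1/((-4/3 - (-232)*0/9 + (-⅓*0)²/3) + 85075) = 1/((-4/3 - 232/3*0 + (⅓)*0²) + 85075) = 1/((-4/3 + 0 + (⅓)*0) + 85075) = 1/((-4/3 + 0 + 0) + 85075) = 1/(-4/3 + 85075) = 1/(255221/3) = 3/255221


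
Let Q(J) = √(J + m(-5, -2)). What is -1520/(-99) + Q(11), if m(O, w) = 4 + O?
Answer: 1520/99 + √10 ≈ 18.516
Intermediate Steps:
Q(J) = √(-1 + J) (Q(J) = √(J + (4 - 5)) = √(J - 1) = √(-1 + J))
-1520/(-99) + Q(11) = -1520/(-99) + √(-1 + 11) = -1520*(-1)/99 + √10 = -76*(-20/99) + √10 = 1520/99 + √10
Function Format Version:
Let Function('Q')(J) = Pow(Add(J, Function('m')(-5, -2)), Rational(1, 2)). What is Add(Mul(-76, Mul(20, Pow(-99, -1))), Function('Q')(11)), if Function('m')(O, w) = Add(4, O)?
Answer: Add(Rational(1520, 99), Pow(10, Rational(1, 2))) ≈ 18.516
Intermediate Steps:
Function('Q')(J) = Pow(Add(-1, J), Rational(1, 2)) (Function('Q')(J) = Pow(Add(J, Add(4, -5)), Rational(1, 2)) = Pow(Add(J, -1), Rational(1, 2)) = Pow(Add(-1, J), Rational(1, 2)))
Add(Mul(-76, Mul(20, Pow(-99, -1))), Function('Q')(11)) = Add(Mul(-76, Mul(20, Pow(-99, -1))), Pow(Add(-1, 11), Rational(1, 2))) = Add(Mul(-76, Mul(20, Rational(-1, 99))), Pow(10, Rational(1, 2))) = Add(Mul(-76, Rational(-20, 99)), Pow(10, Rational(1, 2))) = Add(Rational(1520, 99), Pow(10, Rational(1, 2)))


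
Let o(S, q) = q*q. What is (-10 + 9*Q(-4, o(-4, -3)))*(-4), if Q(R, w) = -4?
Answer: 184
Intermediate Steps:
o(S, q) = q²
(-10 + 9*Q(-4, o(-4, -3)))*(-4) = (-10 + 9*(-4))*(-4) = (-10 - 36)*(-4) = -46*(-4) = 184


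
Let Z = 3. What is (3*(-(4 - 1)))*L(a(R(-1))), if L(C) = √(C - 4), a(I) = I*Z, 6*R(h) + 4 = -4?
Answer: -18*I*√2 ≈ -25.456*I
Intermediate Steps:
R(h) = -4/3 (R(h) = -⅔ + (⅙)*(-4) = -⅔ - ⅔ = -4/3)
a(I) = 3*I (a(I) = I*3 = 3*I)
L(C) = √(-4 + C)
(3*(-(4 - 1)))*L(a(R(-1))) = (3*(-(4 - 1)))*√(-4 + 3*(-4/3)) = (3*(-1*3))*√(-4 - 4) = (3*(-3))*√(-8) = -18*I*√2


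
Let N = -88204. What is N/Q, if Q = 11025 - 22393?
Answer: 22051/2842 ≈ 7.7590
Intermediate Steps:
Q = -11368
N/Q = -88204/(-11368) = -88204*(-1/11368) = 22051/2842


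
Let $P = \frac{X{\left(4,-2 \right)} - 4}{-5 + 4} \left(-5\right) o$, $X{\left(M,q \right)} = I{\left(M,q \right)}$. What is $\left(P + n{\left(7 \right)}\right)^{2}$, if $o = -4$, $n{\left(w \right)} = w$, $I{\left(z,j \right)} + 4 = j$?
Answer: $42849$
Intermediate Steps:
$I{\left(z,j \right)} = -4 + j$
$X{\left(M,q \right)} = -4 + q$
$P = 200$ ($P = \frac{\left(-4 - 2\right) - 4}{-5 + 4} \left(-5\right) \left(-4\right) = \frac{-6 - 4}{-1} \left(-5\right) \left(-4\right) = \left(-10\right) \left(-1\right) \left(-5\right) \left(-4\right) = 10 \left(-5\right) \left(-4\right) = \left(-50\right) \left(-4\right) = 200$)
$\left(P + n{\left(7 \right)}\right)^{2} = \left(200 + 7\right)^{2} = 207^{2} = 42849$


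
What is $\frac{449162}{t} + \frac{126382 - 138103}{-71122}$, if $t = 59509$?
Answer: $\frac{32642804753}{4232399098} \approx 7.7126$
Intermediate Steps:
$\frac{449162}{t} + \frac{126382 - 138103}{-71122} = \frac{449162}{59509} + \frac{126382 - 138103}{-71122} = 449162 \cdot \frac{1}{59509} + \left(126382 - 138103\right) \left(- \frac{1}{71122}\right) = \frac{449162}{59509} - - \frac{11721}{71122} = \frac{449162}{59509} + \frac{11721}{71122} = \frac{32642804753}{4232399098}$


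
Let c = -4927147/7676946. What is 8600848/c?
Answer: -66028245650208/4927147 ≈ -1.3401e+7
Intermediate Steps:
c = -4927147/7676946 (c = -4927147*1/7676946 = -4927147/7676946 ≈ -0.64181)
8600848/c = 8600848/(-4927147/7676946) = 8600848*(-7676946/4927147) = -66028245650208/4927147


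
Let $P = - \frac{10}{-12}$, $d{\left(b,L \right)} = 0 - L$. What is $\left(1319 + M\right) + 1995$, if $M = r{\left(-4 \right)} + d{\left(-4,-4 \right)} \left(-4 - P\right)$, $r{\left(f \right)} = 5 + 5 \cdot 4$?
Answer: $\frac{9959}{3} \approx 3319.7$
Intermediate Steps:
$d{\left(b,L \right)} = - L$
$P = \frac{5}{6}$ ($P = \left(-10\right) \left(- \frac{1}{12}\right) = \frac{5}{6} \approx 0.83333$)
$r{\left(f \right)} = 25$ ($r{\left(f \right)} = 5 + 20 = 25$)
$M = \frac{17}{3}$ ($M = 25 + \left(-1\right) \left(-4\right) \left(-4 - \frac{5}{6}\right) = 25 + 4 \left(-4 - \frac{5}{6}\right) = 25 + 4 \left(- \frac{29}{6}\right) = 25 - \frac{58}{3} = \frac{17}{3} \approx 5.6667$)
$\left(1319 + M\right) + 1995 = \left(1319 + \frac{17}{3}\right) + 1995 = \frac{3974}{3} + 1995 = \frac{9959}{3}$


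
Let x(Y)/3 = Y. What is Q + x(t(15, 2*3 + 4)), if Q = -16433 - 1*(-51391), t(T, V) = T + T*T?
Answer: 35678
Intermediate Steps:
t(T, V) = T + T²
x(Y) = 3*Y
Q = 34958 (Q = -16433 + 51391 = 34958)
Q + x(t(15, 2*3 + 4)) = 34958 + 3*(15*(1 + 15)) = 34958 + 3*(15*16) = 34958 + 3*240 = 34958 + 720 = 35678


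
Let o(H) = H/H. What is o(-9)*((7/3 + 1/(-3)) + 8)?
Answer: 10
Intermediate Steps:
o(H) = 1
o(-9)*((7/3 + 1/(-3)) + 8) = 1*((7/3 + 1/(-3)) + 8) = 1*((7*(⅓) + 1*(-⅓)) + 8) = 1*((7/3 - ⅓) + 8) = 1*(2 + 8) = 1*10 = 10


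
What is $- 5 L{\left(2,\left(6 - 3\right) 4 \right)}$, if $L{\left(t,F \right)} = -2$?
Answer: $10$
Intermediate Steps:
$- 5 L{\left(2,\left(6 - 3\right) 4 \right)} = \left(-5\right) \left(-2\right) = 10$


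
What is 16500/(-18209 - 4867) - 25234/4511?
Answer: -54727607/8674653 ≈ -6.3089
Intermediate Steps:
16500/(-18209 - 4867) - 25234/4511 = 16500/(-23076) - 25234*1/4511 = 16500*(-1/23076) - 25234/4511 = -1375/1923 - 25234/4511 = -54727607/8674653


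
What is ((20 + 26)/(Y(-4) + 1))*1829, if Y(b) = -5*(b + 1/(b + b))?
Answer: 673072/173 ≈ 3890.6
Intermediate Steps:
Y(b) = -5*b - 5/(2*b) (Y(b) = -5*(b + 1/(2*b)) = -5*b - 5/(2*b))
((20 + 26)/(Y(-4) + 1))*1829 = ((20 + 26)/((-5*(-4) - 5/2/(-4)) + 1))*1829 = (46/((20 - 5/2*(-1/4)) + 1))*1829 = (46/((20 + 5/8) + 1))*1829 = (46/(165/8 + 1))*1829 = (46/(173/8))*1829 = (46*(8/173))*1829 = (368/173)*1829 = 673072/173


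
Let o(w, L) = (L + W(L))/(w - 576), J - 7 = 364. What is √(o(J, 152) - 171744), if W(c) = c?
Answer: 4*I*√451100245/205 ≈ 414.42*I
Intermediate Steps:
J = 371 (J = 7 + 364 = 371)
o(w, L) = 2*L/(-576 + w) (o(w, L) = (L + L)/(w - 576) = (2*L)/(-576 + w) = 2*L/(-576 + w))
√(o(J, 152) - 171744) = √(2*152/(-576 + 371) - 171744) = √(2*152/(-205) - 171744) = √(2*152*(-1/205) - 171744) = √(-304/205 - 171744) = √(-35207824/205) = 4*I*√451100245/205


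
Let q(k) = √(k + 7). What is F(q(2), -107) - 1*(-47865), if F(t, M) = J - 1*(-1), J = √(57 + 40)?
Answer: 47866 + √97 ≈ 47876.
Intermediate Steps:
q(k) = √(7 + k)
J = √97 ≈ 9.8489
F(t, M) = 1 + √97 (F(t, M) = √97 - 1*(-1) = √97 + 1 = 1 + √97)
F(q(2), -107) - 1*(-47865) = (1 + √97) - 1*(-47865) = (1 + √97) + 47865 = 47866 + √97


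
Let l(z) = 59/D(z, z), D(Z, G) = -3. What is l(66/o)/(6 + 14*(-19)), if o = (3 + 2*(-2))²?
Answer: 59/780 ≈ 0.075641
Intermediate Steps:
o = 1 (o = (3 - 4)² = (-1)² = 1)
l(z) = -59/3 (l(z) = 59/(-3) = 59*(-⅓) = -59/3)
l(66/o)/(6 + 14*(-19)) = -59/(3*(6 + 14*(-19))) = -59/(3*(6 - 266)) = -59/3/(-260) = -59/3*(-1/260) = 59/780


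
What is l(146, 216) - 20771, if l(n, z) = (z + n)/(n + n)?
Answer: -3032385/146 ≈ -20770.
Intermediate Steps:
l(n, z) = (n + z)/(2*n) (l(n, z) = (n + z)/((2*n)) = (n + z)*(1/(2*n)) = (n + z)/(2*n))
l(146, 216) - 20771 = (1/2)*(146 + 216)/146 - 20771 = (1/2)*(1/146)*362 - 20771 = 181/146 - 20771 = -3032385/146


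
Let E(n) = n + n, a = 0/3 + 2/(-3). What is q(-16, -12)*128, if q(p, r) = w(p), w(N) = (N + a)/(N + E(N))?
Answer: 400/9 ≈ 44.444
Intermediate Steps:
a = -2/3 (a = 0*(1/3) + 2*(-1/3) = 0 - 2/3 = -2/3 ≈ -0.66667)
E(n) = 2*n
w(N) = (-2/3 + N)/(3*N) (w(N) = (N - 2/3)/(N + 2*N) = (-2/3 + N)/((3*N)) = (-2/3 + N)*(1/(3*N)) = (-2/3 + N)/(3*N))
q(p, r) = (-2 + 3*p)/(9*p)
q(-16, -12)*128 = ((1/9)*(-2 + 3*(-16))/(-16))*128 = ((1/9)*(-1/16)*(-2 - 48))*128 = ((1/9)*(-1/16)*(-50))*128 = (25/72)*128 = 400/9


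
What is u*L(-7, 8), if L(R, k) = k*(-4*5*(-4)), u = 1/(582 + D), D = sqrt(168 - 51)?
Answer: 124160/112869 - 640*sqrt(13)/112869 ≈ 1.0796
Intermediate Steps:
D = 3*sqrt(13) (D = sqrt(117) = 3*sqrt(13) ≈ 10.817)
u = 1/(582 + 3*sqrt(13)) ≈ 0.0016869
L(R, k) = 80*k (L(R, k) = k*(-20*(-4)) = k*80 = 80*k)
u*L(-7, 8) = (194/112869 - sqrt(13)/112869)*(80*8) = (194/112869 - sqrt(13)/112869)*640 = 124160/112869 - 640*sqrt(13)/112869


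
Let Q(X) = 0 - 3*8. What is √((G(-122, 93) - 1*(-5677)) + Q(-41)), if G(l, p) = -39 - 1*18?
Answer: 2*√1399 ≈ 74.806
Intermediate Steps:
G(l, p) = -57 (G(l, p) = -39 - 18 = -57)
Q(X) = -24 (Q(X) = 0 - 24 = -24)
√((G(-122, 93) - 1*(-5677)) + Q(-41)) = √((-57 - 1*(-5677)) - 24) = √((-57 + 5677) - 24) = √(5620 - 24) = √5596 = 2*√1399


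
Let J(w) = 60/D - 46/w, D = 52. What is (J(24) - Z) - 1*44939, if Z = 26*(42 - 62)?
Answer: -6929483/156 ≈ -44420.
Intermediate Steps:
J(w) = 15/13 - 46/w (J(w) = 60/52 - 46/w = 60*(1/52) - 46/w = 15/13 - 46/w)
Z = -520 (Z = 26*(-20) = -520)
(J(24) - Z) - 1*44939 = ((15/13 - 46/24) - 1*(-520)) - 1*44939 = ((15/13 - 46*1/24) + 520) - 44939 = ((15/13 - 23/12) + 520) - 44939 = (-119/156 + 520) - 44939 = 81001/156 - 44939 = -6929483/156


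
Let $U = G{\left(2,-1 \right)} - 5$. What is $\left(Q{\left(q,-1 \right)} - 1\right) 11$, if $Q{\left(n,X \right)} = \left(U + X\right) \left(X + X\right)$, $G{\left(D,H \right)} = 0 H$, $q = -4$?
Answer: $121$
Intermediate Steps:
$G{\left(D,H \right)} = 0$
$U = -5$ ($U = 0 - 5 = -5$)
$Q{\left(n,X \right)} = 2 X \left(-5 + X\right)$ ($Q{\left(n,X \right)} = \left(-5 + X\right) \left(X + X\right) = \left(-5 + X\right) 2 X = 2 X \left(-5 + X\right)$)
$\left(Q{\left(q,-1 \right)} - 1\right) 11 = \left(2 \left(-1\right) \left(-5 - 1\right) - 1\right) 11 = \left(2 \left(-1\right) \left(-6\right) - 1\right) 11 = \left(12 - 1\right) 11 = 11 \cdot 11 = 121$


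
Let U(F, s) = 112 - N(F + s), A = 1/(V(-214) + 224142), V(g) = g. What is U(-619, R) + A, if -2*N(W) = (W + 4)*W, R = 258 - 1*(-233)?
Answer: 1802172545/223928 ≈ 8048.0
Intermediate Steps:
R = 491 (R = 258 + 233 = 491)
A = 1/223928 (A = 1/(-214 + 224142) = 1/223928 ≈ 4.4657e-6)
N(W) = -W*(4 + W)/2 (N(W) = -(W + 4)*W/2 = -(4 + W)*W/2 = -W*(4 + W)/2)
U(F, s) = 112 + (F + s)*(4 + F + s)/2 (U(F, s) = 112 - (-1)*(F + s)*(4 + (F + s))/2 = 112 - (-1)*(F + s)*(4 + F + s)/2 = 112 + (F + s)*(4 + F + s)/2)
U(-619, R) + A = (112 + (-619 + 491)*(4 - 619 + 491)/2) + 1/223928 = (112 + (1/2)*(-128)*(-124)) + 1/223928 = (112 + 7936) + 1/223928 = 8048 + 1/223928 = 1802172545/223928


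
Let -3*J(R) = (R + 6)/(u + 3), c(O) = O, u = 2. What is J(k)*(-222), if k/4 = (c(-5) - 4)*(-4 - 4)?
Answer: 21756/5 ≈ 4351.2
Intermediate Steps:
k = 288 (k = 4*((-5 - 4)*(-4 - 4)) = 4*(-9*(-8)) = 4*72 = 288)
J(R) = -⅖ - R/15 (J(R) = -(R + 6)/(3*(2 + 3)) = -(6 + R)/(3*5) = -(6/5 + R/5)/3 = -⅖ - R/15)
J(k)*(-222) = (-⅖ - 1/15*288)*(-222) = (-⅖ - 96/5)*(-222) = -98/5*(-222) = 21756/5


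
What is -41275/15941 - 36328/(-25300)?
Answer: -116288213/100826825 ≈ -1.1533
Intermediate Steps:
-41275/15941 - 36328/(-25300) = -41275*1/15941 - 36328*(-1/25300) = -41275/15941 + 9082/6325 = -116288213/100826825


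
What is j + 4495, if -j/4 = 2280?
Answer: -4625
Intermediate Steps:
j = -9120 (j = -4*2280 = -9120)
j + 4495 = -9120 + 4495 = -4625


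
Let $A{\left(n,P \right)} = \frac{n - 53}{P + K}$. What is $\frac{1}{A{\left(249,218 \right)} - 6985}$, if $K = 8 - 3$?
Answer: $- \frac{223}{1557459} \approx -0.00014318$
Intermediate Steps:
$K = 5$ ($K = 8 - 3 = 5$)
$A{\left(n,P \right)} = \frac{-53 + n}{5 + P}$ ($A{\left(n,P \right)} = \frac{n - 53}{P + 5} = \frac{-53 + n}{5 + P}$)
$\frac{1}{A{\left(249,218 \right)} - 6985} = \frac{1}{\frac{-53 + 249}{5 + 218} - 6985} = \frac{1}{\frac{1}{223} \cdot 196 - 6985} = \frac{1}{\frac{196}{223} - 6985} = \frac{1}{- \frac{1557459}{223}} = - \frac{223}{1557459}$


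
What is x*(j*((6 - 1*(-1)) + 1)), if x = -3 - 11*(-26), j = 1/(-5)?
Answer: -2264/5 ≈ -452.80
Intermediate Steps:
j = -⅕ ≈ -0.20000
x = 283 (x = -3 + 286 = 283)
x*(j*((6 - 1*(-1)) + 1)) = 283*(-((6 - 1*(-1)) + 1)/5) = 283*(-((6 + 1) + 1)/5) = 283*(-(7 + 1)/5) = 283*(-⅕*8) = 283*(-8/5) = -2264/5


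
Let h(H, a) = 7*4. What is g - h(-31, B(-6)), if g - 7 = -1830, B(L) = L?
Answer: -1851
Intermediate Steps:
h(H, a) = 28
g = -1823 (g = 7 - 1830 = -1823)
g - h(-31, B(-6)) = -1823 - 1*28 = -1823 - 28 = -1851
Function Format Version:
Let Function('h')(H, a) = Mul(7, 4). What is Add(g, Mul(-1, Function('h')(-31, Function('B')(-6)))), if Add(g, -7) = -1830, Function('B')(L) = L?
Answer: -1851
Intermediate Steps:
Function('h')(H, a) = 28
g = -1823 (g = Add(7, -1830) = -1823)
Add(g, Mul(-1, Function('h')(-31, Function('B')(-6)))) = Add(-1823, Mul(-1, 28)) = Add(-1823, -28) = -1851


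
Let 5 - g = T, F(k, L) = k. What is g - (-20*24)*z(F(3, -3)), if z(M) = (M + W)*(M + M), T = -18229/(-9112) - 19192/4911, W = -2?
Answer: 129186312205/44749032 ≈ 2886.9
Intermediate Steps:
T = -85354885/44749032 (T = -18229*(-1/9112) - 19192*1/4911 = 18229/9112 - 19192/4911 = -85354885/44749032 ≈ -1.9074)
g = 309100045/44749032 (g = 5 - 1*(-85354885/44749032) = 5 + 85354885/44749032 = 309100045/44749032 ≈ 6.9074)
z(M) = 2*M*(-2 + M) (z(M) = (M - 2)*(M + M) = (-2 + M)*(2*M) = 2*M*(-2 + M))
g - (-20*24)*z(F(3, -3)) = 309100045/44749032 - (-20*24)*2*3*(-2 + 3) = 309100045/44749032 - (-480)*2*3*1 = 309100045/44749032 - (-480)*6 = 309100045/44749032 - 1*(-2880) = 309100045/44749032 + 2880 = 129186312205/44749032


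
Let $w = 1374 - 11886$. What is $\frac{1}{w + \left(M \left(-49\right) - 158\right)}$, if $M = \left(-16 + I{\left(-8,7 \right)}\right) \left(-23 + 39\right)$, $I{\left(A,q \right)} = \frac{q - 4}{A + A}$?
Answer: $\frac{1}{2021} \approx 0.0004948$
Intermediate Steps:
$I{\left(A,q \right)} = \frac{-4 + q}{2 A}$
$M = -259$ ($M = \left(-16 + \frac{-4 + 7}{2 \left(-8\right)}\right) \left(-23 + 39\right) = \left(-16 + \frac{1}{2} \left(- \frac{1}{8}\right) 3\right) 16 = \left(-16 - \frac{3}{16}\right) 16 = \left(- \frac{259}{16}\right) 16 = -259$)
$w = -10512$
$\frac{1}{w + \left(M \left(-49\right) - 158\right)} = \frac{1}{-10512 - -12533} = \frac{1}{-10512 + \left(12691 - 158\right)} = \frac{1}{-10512 + 12533} = \frac{1}{2021}$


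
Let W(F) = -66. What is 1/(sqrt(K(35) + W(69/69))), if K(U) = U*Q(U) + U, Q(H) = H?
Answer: sqrt(1194)/1194 ≈ 0.028940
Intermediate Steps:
K(U) = U + U**2 (K(U) = U*U + U = U**2 + U = U + U**2)
1/(sqrt(K(35) + W(69/69))) = 1/(sqrt(35*(1 + 35) - 66)) = 1/(sqrt(35*36 - 66)) = 1/(sqrt(1260 - 66)) = 1/(sqrt(1194)) = sqrt(1194)/1194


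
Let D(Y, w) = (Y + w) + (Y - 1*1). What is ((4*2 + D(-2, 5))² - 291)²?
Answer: 51529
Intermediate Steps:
D(Y, w) = -1 + w + 2*Y (D(Y, w) = (Y + w) + (Y - 1) = (Y + w) + (-1 + Y) = -1 + w + 2*Y)
((4*2 + D(-2, 5))² - 291)² = ((4*2 + (-1 + 5 + 2*(-2)))² - 291)² = ((8 + (-1 + 5 - 4))² - 291)² = ((8 + 0)² - 291)² = (8² - 291)² = (64 - 291)² = (-227)² = 51529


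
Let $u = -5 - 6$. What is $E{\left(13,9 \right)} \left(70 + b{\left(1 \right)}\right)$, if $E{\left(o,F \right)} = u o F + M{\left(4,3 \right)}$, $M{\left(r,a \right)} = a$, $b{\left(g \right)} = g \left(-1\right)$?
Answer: $-88596$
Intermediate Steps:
$b{\left(g \right)} = - g$
$u = -11$ ($u = -5 - 6 = -11$)
$E{\left(o,F \right)} = 3 - 11 F o$ ($E{\left(o,F \right)} = - 11 o F + 3 = - 11 F o + 3 = 3 - 11 F o$)
$E{\left(13,9 \right)} \left(70 + b{\left(1 \right)}\right) = \left(3 - 99 \cdot 13\right) \left(70 - 1\right) = \left(3 - 1287\right) \left(70 - 1\right) = \left(-1284\right) 69 = -88596$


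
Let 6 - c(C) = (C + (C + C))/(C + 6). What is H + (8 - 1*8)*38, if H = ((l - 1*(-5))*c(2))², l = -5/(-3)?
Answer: 1225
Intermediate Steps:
l = 5/3 (l = -5*(-⅓) = 5/3 ≈ 1.6667)
c(C) = 6 - 3*C/(6 + C) (c(C) = 6 - (C + (C + C))/(C + 6) = 6 - (C + 2*C)/(6 + C) = 6 - 3*C/(6 + C))
H = 1225 (H = ((5/3 - 1*(-5))*(3*(12 + 2)/(6 + 2)))² = ((5/3 + 5)*(3*14/8))² = (20*(3*(⅛)*14)/3)² = ((20/3)*(21/4))² = 35² = 1225)
H + (8 - 1*8)*38 = 1225 + (8 - 1*8)*38 = 1225 + (8 - 8)*38 = 1225 + 0*38 = 1225 + 0 = 1225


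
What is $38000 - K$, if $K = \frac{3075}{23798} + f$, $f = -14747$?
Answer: $\frac{1255270031}{23798} \approx 52747.0$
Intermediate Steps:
$K = - \frac{350946031}{23798}$ ($K = \frac{3075}{23798} - 14747 = - \frac{350946031}{23798} \approx -14747.0$)
$38000 - K = 38000 - - \frac{350946031}{23798} = 38000 + \frac{350946031}{23798} = \frac{1255270031}{23798}$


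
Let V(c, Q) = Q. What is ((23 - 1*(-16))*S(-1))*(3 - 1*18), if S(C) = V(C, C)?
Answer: 585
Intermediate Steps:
S(C) = C
((23 - 1*(-16))*S(-1))*(3 - 1*18) = ((23 - 1*(-16))*(-1))*(3 - 1*18) = ((23 + 16)*(-1))*(3 - 18) = (39*(-1))*(-15) = -39*(-15) = 585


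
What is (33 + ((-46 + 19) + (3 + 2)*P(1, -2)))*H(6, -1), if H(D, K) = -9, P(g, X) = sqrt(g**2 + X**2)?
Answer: -54 - 45*sqrt(5) ≈ -154.62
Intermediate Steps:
P(g, X) = sqrt(X**2 + g**2)
(33 + ((-46 + 19) + (3 + 2)*P(1, -2)))*H(6, -1) = (33 + ((-46 + 19) + (3 + 2)*sqrt((-2)**2 + 1**2)))*(-9) = (33 + (-27 + 5*sqrt(4 + 1)))*(-9) = (33 + (-27 + 5*sqrt(5)))*(-9) = (6 + 5*sqrt(5))*(-9) = -54 - 45*sqrt(5)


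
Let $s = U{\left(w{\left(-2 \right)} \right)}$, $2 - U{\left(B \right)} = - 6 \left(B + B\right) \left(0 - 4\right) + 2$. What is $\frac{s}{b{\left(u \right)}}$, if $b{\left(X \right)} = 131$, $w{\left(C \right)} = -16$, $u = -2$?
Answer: $\frac{768}{131} \approx 5.8626$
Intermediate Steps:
$U{\left(B \right)} = - 48 B$ ($U{\left(B \right)} = 2 - \left(- 6 \left(B + B\right) \left(0 - 4\right) + 2\right) = 2 - \left(- 6 \cdot 2 B \left(-4\right) + 2\right) = 2 - \left(- 6 \left(- 8 B\right) + 2\right) = 2 - \left(48 B + 2\right) = 2 - \left(2 + 48 B\right) = - 48 B$)
$s = 768$ ($s = \left(-48\right) \left(-16\right) = 768$)
$\frac{s}{b{\left(u \right)}} = \frac{768}{131}$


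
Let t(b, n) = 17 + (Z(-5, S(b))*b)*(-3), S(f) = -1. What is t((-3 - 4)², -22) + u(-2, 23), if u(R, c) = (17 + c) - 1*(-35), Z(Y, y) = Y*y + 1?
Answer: -790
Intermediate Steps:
Z(Y, y) = 1 + Y*y
u(R, c) = 52 + c (u(R, c) = (17 + c) + 35 = 52 + c)
t(b, n) = 17 - 18*b (t(b, n) = 17 + ((1 - 5*(-1))*b)*(-3) = 17 + ((1 + 5)*b)*(-3) = 17 + (6*b)*(-3) = 17 - 18*b)
t((-3 - 4)², -22) + u(-2, 23) = (17 - 18*(-3 - 4)²) + (52 + 23) = (17 - 18*(-7)²) + 75 = (17 - 18*49) + 75 = (17 - 882) + 75 = -865 + 75 = -790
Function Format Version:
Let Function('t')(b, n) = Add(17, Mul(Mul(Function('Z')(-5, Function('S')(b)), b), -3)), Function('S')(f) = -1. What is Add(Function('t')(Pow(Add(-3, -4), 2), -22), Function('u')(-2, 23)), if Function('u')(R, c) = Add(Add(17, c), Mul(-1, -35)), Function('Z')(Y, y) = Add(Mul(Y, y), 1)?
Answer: -790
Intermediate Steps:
Function('Z')(Y, y) = Add(1, Mul(Y, y))
Function('u')(R, c) = Add(52, c) (Function('u')(R, c) = Add(Add(17, c), 35) = Add(52, c))
Function('t')(b, n) = Add(17, Mul(-18, b)) (Function('t')(b, n) = Add(17, Mul(Mul(Add(1, Mul(-5, -1)), b), -3)) = Add(17, Mul(Mul(Add(1, 5), b), -3)) = Add(17, Mul(Mul(6, b), -3)) = Add(17, Mul(-18, b)))
Add(Function('t')(Pow(Add(-3, -4), 2), -22), Function('u')(-2, 23)) = Add(Add(17, Mul(-18, Pow(Add(-3, -4), 2))), Add(52, 23)) = Add(Add(17, Mul(-18, Pow(-7, 2))), 75) = Add(Add(17, Mul(-18, 49)), 75) = Add(Add(17, -882), 75) = Add(-865, 75) = -790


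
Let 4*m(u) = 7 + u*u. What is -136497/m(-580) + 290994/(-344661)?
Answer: -95357729542/38648791009 ≈ -2.4673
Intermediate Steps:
m(u) = 7/4 + u**2/4 (m(u) = (7 + u*u)/4 = (7 + u**2)/4 = 7/4 + u**2/4)
-136497/m(-580) + 290994/(-344661) = -136497/(7/4 + (1/4)*(-580)**2) + 290994/(-344661) = -136497/(7/4 + (1/4)*336400) + 290994*(-1/344661) = -136497/(7/4 + 84100) - 96998/114887 = -136497/336407/4 - 96998/114887 = -136497*4/336407 - 96998/114887 = -545988/336407 - 96998/114887 = -95357729542/38648791009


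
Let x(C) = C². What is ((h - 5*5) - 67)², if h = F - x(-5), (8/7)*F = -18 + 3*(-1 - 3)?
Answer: 328329/16 ≈ 20521.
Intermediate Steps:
F = -105/4 (F = 7*(-18 + 3*(-1 - 3))/8 = 7*(-18 + 3*(-4))/8 = 7*(-18 - 12)/8 = (7/8)*(-30) = -105/4 ≈ -26.250)
h = -205/4 (h = -105/4 - 1*(-5)² = -105/4 - 1*25 = -105/4 - 25 = -205/4 ≈ -51.250)
((h - 5*5) - 67)² = ((-205/4 - 5*5) - 67)² = ((-205/4 - 25) - 67)² = (-305/4 - 67)² = (-573/4)² = 328329/16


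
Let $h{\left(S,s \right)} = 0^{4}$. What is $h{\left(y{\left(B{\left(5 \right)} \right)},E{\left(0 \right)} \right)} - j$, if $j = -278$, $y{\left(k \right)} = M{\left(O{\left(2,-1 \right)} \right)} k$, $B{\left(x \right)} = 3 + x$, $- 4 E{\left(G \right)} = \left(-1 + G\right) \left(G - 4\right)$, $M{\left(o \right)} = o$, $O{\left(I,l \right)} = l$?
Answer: $278$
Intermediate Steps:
$E{\left(G \right)} = - \frac{\left(-1 + G\right) \left(-4 + G\right)}{4}$ ($E{\left(G \right)} = - \frac{\left(-1 + G\right) \left(G - 4\right)}{4} = - \frac{\left(-1 + G\right) \left(-4 + G\right)}{4}$)
$y{\left(k \right)} = - k$
$h{\left(S,s \right)} = 0$
$h{\left(y{\left(B{\left(5 \right)} \right)},E{\left(0 \right)} \right)} - j = 0 - -278 = 0 + 278 = 278$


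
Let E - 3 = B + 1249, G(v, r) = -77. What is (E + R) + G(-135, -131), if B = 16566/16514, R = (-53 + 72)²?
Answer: 12691035/8257 ≈ 1537.0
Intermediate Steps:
R = 361 (R = 19² = 361)
B = 8283/8257 (B = 16566*(1/16514) = 8283/8257 ≈ 1.0031)
E = 10346047/8257 (E = 3 + (8283/8257 + 1249) = 3 + 10321276/8257 = 10346047/8257 ≈ 1253.0)
(E + R) + G(-135, -131) = (10346047/8257 + 361) - 77 = 13326824/8257 - 77 = 12691035/8257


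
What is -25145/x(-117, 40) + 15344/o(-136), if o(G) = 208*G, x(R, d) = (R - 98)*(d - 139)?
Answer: -12973735/7526376 ≈ -1.7238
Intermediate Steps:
x(R, d) = (-139 + d)*(-98 + R) (x(R, d) = (-98 + R)*(-139 + d) = (-139 + d)*(-98 + R))
-25145/x(-117, 40) + 15344/o(-136) = -25145/(13622 - 139*(-117) - 98*40 - 117*40) + 15344/((208*(-136))) = -25145/(13622 + 16263 - 3920 - 4680) + 15344/(-28288) = -25145/21285 + 15344*(-1/28288) = -25145*1/21285 - 959/1768 = -5029/4257 - 959/1768 = -12973735/7526376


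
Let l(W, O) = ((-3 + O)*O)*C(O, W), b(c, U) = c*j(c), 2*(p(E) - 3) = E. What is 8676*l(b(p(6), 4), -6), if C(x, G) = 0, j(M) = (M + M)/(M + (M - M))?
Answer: 0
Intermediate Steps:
j(M) = 2 (j(M) = (2*M)/(M + 0) = (2*M)/M = 2)
p(E) = 3 + E/2
b(c, U) = 2*c (b(c, U) = c*2 = 2*c)
l(W, O) = 0 (l(W, O) = ((-3 + O)*O)*0 = (O*(-3 + O))*0 = 0)
8676*l(b(p(6), 4), -6) = 8676*0 = 0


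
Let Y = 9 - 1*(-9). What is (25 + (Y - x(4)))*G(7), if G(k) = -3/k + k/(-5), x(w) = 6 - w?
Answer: -2624/35 ≈ -74.971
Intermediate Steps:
G(k) = -3/k - k/5 (G(k) = -3/k + k*(-1/5) = -3/k - k/5)
Y = 18 (Y = 9 + 9 = 18)
(25 + (Y - x(4)))*G(7) = (25 + (18 - (6 - 1*4)))*(-3/7 - 1/5*7) = (25 + (18 - (6 - 4)))*(-3*1/7 - 7/5) = (25 + (18 - 1*2))*(-3/7 - 7/5) = (25 + (18 - 2))*(-64/35) = (25 + 16)*(-64/35) = 41*(-64/35) = -2624/35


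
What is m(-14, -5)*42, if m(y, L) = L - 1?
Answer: -252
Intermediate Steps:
m(y, L) = -1 + L
m(-14, -5)*42 = (-1 - 5)*42 = -6*42 = -252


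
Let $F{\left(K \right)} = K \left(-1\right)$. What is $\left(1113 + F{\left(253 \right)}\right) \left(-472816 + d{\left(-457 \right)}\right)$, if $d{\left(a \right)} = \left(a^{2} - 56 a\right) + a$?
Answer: $-205395520$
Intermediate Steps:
$d{\left(a \right)} = a^{2} - 55 a$
$F{\left(K \right)} = - K$
$\left(1113 + F{\left(253 \right)}\right) \left(-472816 + d{\left(-457 \right)}\right) = \left(1113 - 253\right) \left(-472816 - 457 \left(-55 - 457\right)\right) = \left(1113 - 253\right) \left(-472816 - -233984\right) = 860 \left(-472816 + 233984\right) = 860 \left(-238832\right) = -205395520$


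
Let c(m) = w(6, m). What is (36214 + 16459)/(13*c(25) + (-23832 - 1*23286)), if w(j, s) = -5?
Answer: -52673/47183 ≈ -1.1164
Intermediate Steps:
c(m) = -5
(36214 + 16459)/(13*c(25) + (-23832 - 1*23286)) = (36214 + 16459)/(13*(-5) + (-23832 - 1*23286)) = 52673/(-65 + (-23832 - 23286)) = 52673/(-65 - 47118) = 52673/(-47183) = 52673*(-1/47183) = -52673/47183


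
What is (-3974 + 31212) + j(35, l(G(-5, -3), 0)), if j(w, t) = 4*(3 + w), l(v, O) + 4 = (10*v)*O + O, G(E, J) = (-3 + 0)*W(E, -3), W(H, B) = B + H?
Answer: 27390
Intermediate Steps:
G(E, J) = 9 - 3*E (G(E, J) = (-3 + 0)*(-3 + E) = -3*(-3 + E) = 9 - 3*E)
l(v, O) = -4 + O + 10*O*v (l(v, O) = -4 + ((10*v)*O + O) = -4 + (10*O*v + O) = -4 + (O + 10*O*v) = -4 + O + 10*O*v)
j(w, t) = 12 + 4*w
(-3974 + 31212) + j(35, l(G(-5, -3), 0)) = (-3974 + 31212) + (12 + 4*35) = 27238 + (12 + 140) = 27238 + 152 = 27390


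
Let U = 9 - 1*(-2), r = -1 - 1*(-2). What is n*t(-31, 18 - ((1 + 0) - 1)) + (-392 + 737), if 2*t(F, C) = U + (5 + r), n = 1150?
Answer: 10120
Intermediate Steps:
r = 1 (r = -1 + 2 = 1)
U = 11 (U = 9 + 2 = 11)
t(F, C) = 17/2 (t(F, C) = (11 + (5 + 1))/2 = (11 + 6)/2 = (1/2)*17 = 17/2)
n*t(-31, 18 - ((1 + 0) - 1)) + (-392 + 737) = 1150*(17/2) + (-392 + 737) = 9775 + 345 = 10120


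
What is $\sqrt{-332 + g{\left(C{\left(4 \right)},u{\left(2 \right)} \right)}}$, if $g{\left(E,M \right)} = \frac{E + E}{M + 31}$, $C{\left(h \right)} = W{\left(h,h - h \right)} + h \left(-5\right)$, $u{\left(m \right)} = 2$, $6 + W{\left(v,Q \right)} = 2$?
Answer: $\frac{2 i \sqrt{10087}}{11} \approx 18.261 i$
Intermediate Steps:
$W{\left(v,Q \right)} = -4$ ($W{\left(v,Q \right)} = -6 + 2 = -4$)
$C{\left(h \right)} = -4 - 5 h$ ($C{\left(h \right)} = -4 + h \left(-5\right) = -4 - 5 h$)
$g{\left(E,M \right)} = \frac{2 E}{31 + M}$
$\sqrt{-332 + g{\left(C{\left(4 \right)},u{\left(2 \right)} \right)}} = \sqrt{-332 + \frac{2 \left(-4 - 20\right)}{31 + 2}} = \sqrt{-332 + \frac{2 \left(-4 - 20\right)}{33}} = \sqrt{-332 + 2 \left(-24\right) \frac{1}{33}} = \sqrt{-332 - \frac{16}{11}} = \sqrt{- \frac{3668}{11}} = \frac{2 i \sqrt{10087}}{11}$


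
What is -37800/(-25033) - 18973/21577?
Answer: 340659491/540137041 ≈ 0.63069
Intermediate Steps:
-37800/(-25033) - 18973/21577 = -37800*(-1/25033) - 18973*1/21577 = 37800/25033 - 18973/21577 = 340659491/540137041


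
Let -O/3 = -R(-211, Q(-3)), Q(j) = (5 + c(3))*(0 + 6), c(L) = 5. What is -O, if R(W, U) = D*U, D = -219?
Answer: 39420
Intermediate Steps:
Q(j) = 60 (Q(j) = (5 + 5)*(0 + 6) = 10*6 = 60)
R(W, U) = -219*U
O = -39420 (O = -(-3)*(-219*60) = -(-3)*(-13140) = -3*13140 = -39420)
-O = -1*(-39420) = 39420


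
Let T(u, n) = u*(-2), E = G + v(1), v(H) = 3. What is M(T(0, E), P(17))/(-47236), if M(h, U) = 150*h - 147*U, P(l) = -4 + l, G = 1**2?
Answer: 39/964 ≈ 0.040456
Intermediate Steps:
G = 1
E = 4 (E = 1 + 3 = 4)
T(u, n) = -2*u
M(h, U) = -147*U + 150*h
M(T(0, E), P(17))/(-47236) = (-147*(-4 + 17) + 150*(-2*0))/(-47236) = (-147*13 + 150*0)*(-1/47236) = (-1911 + 0)*(-1/47236) = -1911*(-1/47236) = 39/964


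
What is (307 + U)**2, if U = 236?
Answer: 294849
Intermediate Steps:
(307 + U)**2 = (307 + 236)**2 = 543**2 = 294849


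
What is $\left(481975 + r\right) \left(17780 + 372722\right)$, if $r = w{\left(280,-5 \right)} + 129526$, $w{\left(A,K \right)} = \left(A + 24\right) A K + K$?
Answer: $72592759792$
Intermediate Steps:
$w{\left(A,K \right)} = K + A K \left(24 + A\right)$ ($w{\left(A,K \right)} = \left(24 + A\right) A K + K = A \left(24 + A\right) K + K = A K \left(24 + A\right) + K = K + A K \left(24 + A\right)$)
$r = -296079$ ($r = - 5 \left(1 + 280^{2} + 24 \cdot 280\right) + 129526 = - 5 \left(1 + 78400 + 6720\right) + 129526 = \left(-5\right) 85121 + 129526 = -425605 + 129526 = -296079$)
$\left(481975 + r\right) \left(17780 + 372722\right) = \left(481975 - 296079\right) \left(17780 + 372722\right) = 185896 \cdot 390502 = 72592759792$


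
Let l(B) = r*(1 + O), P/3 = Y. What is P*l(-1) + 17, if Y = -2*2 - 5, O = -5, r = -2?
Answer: -199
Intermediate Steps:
Y = -9 (Y = -4 - 5 = -9)
P = -27 (P = 3*(-9) = -27)
l(B) = 8 (l(B) = -2*(1 - 5) = -2*(-4) = 8)
P*l(-1) + 17 = -27*8 + 17 = -216 + 17 = -199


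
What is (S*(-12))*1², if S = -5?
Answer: 60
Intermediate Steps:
(S*(-12))*1² = -5*(-12)*1² = 60*1 = 60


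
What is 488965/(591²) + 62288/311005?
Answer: 173826574753/108628137405 ≈ 1.6002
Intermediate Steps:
488965/(591²) + 62288/311005 = 488965/349281 + 62288*(1/311005) = 488965*(1/349281) + 62288/311005 = 488965/349281 + 62288/311005 = 173826574753/108628137405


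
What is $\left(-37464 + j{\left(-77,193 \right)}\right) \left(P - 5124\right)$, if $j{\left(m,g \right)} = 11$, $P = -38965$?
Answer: $1651265317$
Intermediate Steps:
$\left(-37464 + j{\left(-77,193 \right)}\right) \left(P - 5124\right) = \left(-37464 + 11\right) \left(-38965 - 5124\right) = \left(-37453\right) \left(-44089\right) = 1651265317$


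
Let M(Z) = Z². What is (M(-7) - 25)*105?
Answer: 2520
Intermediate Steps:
(M(-7) - 25)*105 = ((-7)² - 25)*105 = (49 - 25)*105 = 24*105 = 2520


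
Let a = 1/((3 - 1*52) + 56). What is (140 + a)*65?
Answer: 63765/7 ≈ 9109.3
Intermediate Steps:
a = ⅐ (a = 1/((3 - 52) + 56) = 1/(-49 + 56) = 1/7 = ⅐ ≈ 0.14286)
(140 + a)*65 = (140 + ⅐)*65 = (981/7)*65 = 63765/7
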